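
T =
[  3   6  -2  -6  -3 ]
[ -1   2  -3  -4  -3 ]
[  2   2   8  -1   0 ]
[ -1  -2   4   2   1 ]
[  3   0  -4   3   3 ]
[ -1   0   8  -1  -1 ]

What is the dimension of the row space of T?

Row reduce to echelon form.
R2 ← R2 + (1/3)·R1: [0, 4, -11/3, -6, -4]
R3 ← R3 − (2/3)·R1: [0, -2, 28/3, 3, 2]
R4 ← R4 + (1/3)·R1: [0, 0, 10/3, 0, 0]
R5 ← R5 − R1: [0, -6, -2, 9, 6]
R6 ← R6 + (1/3)·R1: [0, 2, 22/3, -3, -2]
R3 ← R3 + (1/2)·R2: [0, 0, 15/2, 0, 0]
R5 ← R5 + (3/2)·R2: [0, 0, -15/2, 0, 0]
R6 ← R6 − (1/2)·R2: [0, 0, 55/6, 0, 0]
R4 ← R4 − (4/9)·R3: [0, 0, 0, 0, 0]
R5 ← R5 + R3: [0, 0, 0, 0, 0]
R6 ← R6 − (11/9)·R3: [0, 0, 0, 0, 0]
Echelon form has 3 nonzero rows, so rank(T) = 3.
The row space has dimension equal to the rank: 3.

3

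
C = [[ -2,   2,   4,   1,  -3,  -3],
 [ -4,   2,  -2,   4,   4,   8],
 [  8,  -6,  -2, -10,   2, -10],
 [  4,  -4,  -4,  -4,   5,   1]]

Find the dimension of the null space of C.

2

Row reduce to echelon form.
R2 ← R2 − (2)·R1: [0, -2, -10, 2, 10, 14]
R3 ← R3 + (4)·R1: [0, 2, 14, -6, -10, -22]
R4 ← R4 + (2)·R1: [0, 0, 4, -2, -1, -5]
R3 ← R3 + R2: [0, 0, 4, -4, 0, -8]
R4 ← R4 − R3: [0, 0, 0, 2, -1, 3]
4 nonzero rows, so rank(C) = 4.
C has 6 columns; by rank–nullity, nullity = 6 − 4 = 2.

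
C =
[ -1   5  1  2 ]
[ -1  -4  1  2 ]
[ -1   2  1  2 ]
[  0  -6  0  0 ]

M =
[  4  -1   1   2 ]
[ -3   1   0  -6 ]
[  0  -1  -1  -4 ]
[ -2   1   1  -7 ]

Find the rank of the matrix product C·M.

2

First compute CM:
[[-23,   7,   0, -50],
 [  4,  -2,   0,   4],
 [-14,   4,   0, -32],
 [ 18,  -6,   0,  36]]
Now row reduce the product.
R2 ← R2 + (4/23)·R1: [0, -18/23, 0, -108/23]
R3 ← R3 − (14/23)·R1: [0, -6/23, 0, -36/23]
R4 ← R4 + (18/23)·R1: [0, -12/23, 0, -72/23]
R3 ← R3 − (1/3)·R2: [0, 0, 0, 0]
R4 ← R4 − (2/3)·R2: [0, 0, 0, 0]
2 nonzero rows, so rank(CM) = 2.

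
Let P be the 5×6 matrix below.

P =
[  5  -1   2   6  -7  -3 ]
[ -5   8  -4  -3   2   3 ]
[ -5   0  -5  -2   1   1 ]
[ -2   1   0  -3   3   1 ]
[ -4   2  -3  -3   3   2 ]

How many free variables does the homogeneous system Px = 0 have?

Row reduce to echelon form.
R2 ← R2 + R1: [0, 7, -2, 3, -5, 0]
R3 ← R3 + R1: [0, -1, -3, 4, -6, -2]
R4 ← R4 + (2/5)·R1: [0, 3/5, 4/5, -3/5, 1/5, -1/5]
R5 ← R5 + (4/5)·R1: [0, 6/5, -7/5, 9/5, -13/5, -2/5]
R3 ← R3 + (1/7)·R2: [0, 0, -23/7, 31/7, -47/7, -2]
R4 ← R4 − (3/35)·R2: [0, 0, 34/35, -6/7, 22/35, -1/5]
R5 ← R5 − (6/35)·R2: [0, 0, -37/35, 9/7, -61/35, -2/5]
R4 ← R4 + (34/115)·R3: [0, 0, 0, 52/115, -156/115, -91/115]
R5 ← R5 − (37/115)·R3: [0, 0, 0, -16/115, 48/115, 28/115]
R5 ← R5 + (4/13)·R4: [0, 0, 0, 0, 0, 0]
4 nonzero rows, so rank(P) = 4.
P has 6 columns; by rank–nullity, nullity = 6 − 4 = 2.

2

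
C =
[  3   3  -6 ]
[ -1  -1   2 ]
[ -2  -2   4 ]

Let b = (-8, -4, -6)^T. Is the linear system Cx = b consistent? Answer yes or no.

no

Row reduce the augmented matrix [C | b].
R2 ← R2 + (1/3)·R1: [0, 0, 0, -20/3]
R3 ← R3 + (2/3)·R1: [0, 0, 0, -34/3]
R3 ← R3 − (17/10)·R2: [0, 0, 0, 0]
The echelon form has 2 nonzero rows; the last pivot sits in the augmented column, so rank(C) = 1 but rank([C|b]) = 2.
Since the ranks differ, the system is inconsistent.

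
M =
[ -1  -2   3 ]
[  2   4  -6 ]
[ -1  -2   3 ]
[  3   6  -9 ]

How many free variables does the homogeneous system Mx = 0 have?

2

Row reduce to echelon form.
R2 ← R2 + (2)·R1: [0, 0, 0]
R3 ← R3 − R1: [0, 0, 0]
R4 ← R4 + (3)·R1: [0, 0, 0]
1 nonzero row, so rank(M) = 1.
M has 3 columns; by rank–nullity, nullity = 3 − 1 = 2.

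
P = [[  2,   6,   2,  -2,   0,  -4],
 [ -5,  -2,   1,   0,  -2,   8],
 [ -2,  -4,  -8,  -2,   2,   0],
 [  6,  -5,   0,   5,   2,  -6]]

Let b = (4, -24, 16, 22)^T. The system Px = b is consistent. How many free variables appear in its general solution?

3

Row reduce the augmented matrix [P | b].
R2 ← R2 + (5/2)·R1: [0, 13, 6, -5, -2, -2, -14]
R3 ← R3 + R1: [0, 2, -6, -4, 2, -4, 20]
R4 ← R4 − (3)·R1: [0, -23, -6, 11, 2, 6, 10]
R3 ← R3 − (2/13)·R2: [0, 0, -90/13, -42/13, 30/13, -48/13, 288/13]
R4 ← R4 + (23/13)·R2: [0, 0, 60/13, 28/13, -20/13, 32/13, -192/13]
R4 ← R4 + (2/3)·R3: [0, 0, 0, 0, 0, 0, 0]
The echelon form has 3 nonzero rows, and every pivot lies in the first 6 columns, so rank(P) = rank([P|b]) = 3.
The system is consistent.
Free variables = (unknowns) − (rank) = 6 − 3 = 3.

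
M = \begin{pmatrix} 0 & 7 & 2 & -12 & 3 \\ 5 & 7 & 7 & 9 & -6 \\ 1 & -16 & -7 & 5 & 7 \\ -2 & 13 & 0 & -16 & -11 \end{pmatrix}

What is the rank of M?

4

Row reduce to echelon form.
Swap R1 ↔ R2
R3 ← R3 − (1/5)·R1: [0, -87/5, -42/5, 16/5, 41/5]
R4 ← R4 + (2/5)·R1: [0, 79/5, 14/5, -62/5, -67/5]
R3 ← R3 + (87/35)·R2: [0, 0, -24/7, -932/35, 548/35]
R4 ← R4 − (79/35)·R2: [0, 0, -12/7, 514/35, -706/35]
R4 ← R4 − (1/2)·R3: [0, 0, 0, 28, -28]
Echelon form has 4 nonzero rows, so rank(M) = 4.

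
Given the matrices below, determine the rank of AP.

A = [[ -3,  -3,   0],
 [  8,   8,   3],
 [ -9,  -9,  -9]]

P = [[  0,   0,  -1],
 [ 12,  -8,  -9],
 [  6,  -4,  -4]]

First compute AP:
[[-36,  24,  30],
 [114, -76, -92],
 [-162, 108, 126]]
Now row reduce the product.
R2 ← R2 + (19/6)·R1: [0, 0, 3]
R3 ← R3 − (9/2)·R1: [0, 0, -9]
R3 ← R3 + (3)·R2: [0, 0, 0]
2 nonzero rows, so rank(AP) = 2.

2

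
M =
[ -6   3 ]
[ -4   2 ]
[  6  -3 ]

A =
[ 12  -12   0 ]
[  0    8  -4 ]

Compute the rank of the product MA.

First compute MA:
[[-72,  96, -12],
 [-48,  64,  -8],
 [ 72, -96,  12]]
Now row reduce the product.
R2 ← R2 − (2/3)·R1: [0, 0, 0]
R3 ← R3 + R1: [0, 0, 0]
1 nonzero row, so rank(MA) = 1.

1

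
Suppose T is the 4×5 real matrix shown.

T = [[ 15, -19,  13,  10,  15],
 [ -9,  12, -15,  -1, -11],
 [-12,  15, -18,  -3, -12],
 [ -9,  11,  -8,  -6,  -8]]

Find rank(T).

3

Row reduce to echelon form.
R2 ← R2 + (3/5)·R1: [0, 3/5, -36/5, 5, -2]
R3 ← R3 + (4/5)·R1: [0, -1/5, -38/5, 5, 0]
R4 ← R4 + (3/5)·R1: [0, -2/5, -1/5, 0, 1]
R3 ← R3 + (1/3)·R2: [0, 0, -10, 20/3, -2/3]
R4 ← R4 + (2/3)·R2: [0, 0, -5, 10/3, -1/3]
R4 ← R4 − (1/2)·R3: [0, 0, 0, 0, 0]
Echelon form has 3 nonzero rows, so rank(T) = 3.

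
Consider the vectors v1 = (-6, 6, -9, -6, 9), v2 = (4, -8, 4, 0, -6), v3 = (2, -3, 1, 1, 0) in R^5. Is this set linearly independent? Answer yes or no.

Form the matrix with these vectors as rows and row reduce.
R2 ← R2 + (2/3)·R1: [0, -4, -2, -4, 0]
R3 ← R3 + (1/3)·R1: [0, -1, -2, -1, 3]
R3 ← R3 − (1/4)·R2: [0, 0, -3/2, 0, 3]
3 nonzero rows, so the 3 vectors span a space of dimension 3.
Since 3 = 3, the vectors are linearly independent.

yes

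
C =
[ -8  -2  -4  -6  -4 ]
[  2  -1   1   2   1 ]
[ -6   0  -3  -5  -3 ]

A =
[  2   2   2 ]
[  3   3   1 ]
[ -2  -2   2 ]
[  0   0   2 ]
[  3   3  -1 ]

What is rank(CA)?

First compute CA:
[[-26, -26, -34],
 [  2,   2,   8],
 [-15, -15, -25]]
Now row reduce the product.
R2 ← R2 + (1/13)·R1: [0, 0, 70/13]
R3 ← R3 − (15/26)·R1: [0, 0, -70/13]
R3 ← R3 + R2: [0, 0, 0]
2 nonzero rows, so rank(CA) = 2.

2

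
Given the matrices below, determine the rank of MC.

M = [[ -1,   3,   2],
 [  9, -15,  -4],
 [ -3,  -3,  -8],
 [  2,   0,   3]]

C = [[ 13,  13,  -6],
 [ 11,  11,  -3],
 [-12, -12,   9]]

2

First compute MC:
[[ -4,  -4,  15],
 [  0,   0, -45],
 [ 24,  24, -45],
 [-10, -10,  15]]
Now row reduce the product.
R3 ← R3 + (6)·R1: [0, 0, 45]
R4 ← R4 − (5/2)·R1: [0, 0, -45/2]
R3 ← R3 + R2: [0, 0, 0]
R4 ← R4 − (1/2)·R2: [0, 0, 0]
2 nonzero rows, so rank(MC) = 2.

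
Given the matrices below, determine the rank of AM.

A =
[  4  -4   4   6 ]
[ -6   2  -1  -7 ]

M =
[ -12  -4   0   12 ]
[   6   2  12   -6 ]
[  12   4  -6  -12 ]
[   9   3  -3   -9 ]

2

First compute AM:
[[ 30,  10, -90, -30],
 [  9,   3,  51,  -9]]
Now row reduce the product.
R2 ← R2 − (3/10)·R1: [0, 0, 78, 0]
2 nonzero rows, so rank(AM) = 2.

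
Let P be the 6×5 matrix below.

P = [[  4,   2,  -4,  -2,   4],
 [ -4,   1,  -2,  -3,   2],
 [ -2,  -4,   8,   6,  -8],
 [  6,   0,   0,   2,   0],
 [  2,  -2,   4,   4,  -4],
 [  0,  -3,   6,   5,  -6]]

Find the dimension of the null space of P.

Row reduce to echelon form.
R2 ← R2 + R1: [0, 3, -6, -5, 6]
R3 ← R3 + (1/2)·R1: [0, -3, 6, 5, -6]
R4 ← R4 − (3/2)·R1: [0, -3, 6, 5, -6]
R5 ← R5 − (1/2)·R1: [0, -3, 6, 5, -6]
R3 ← R3 + R2: [0, 0, 0, 0, 0]
R4 ← R4 + R2: [0, 0, 0, 0, 0]
R5 ← R5 + R2: [0, 0, 0, 0, 0]
R6 ← R6 + R2: [0, 0, 0, 0, 0]
2 nonzero rows, so rank(P) = 2.
P has 5 columns; by rank–nullity, nullity = 5 − 2 = 3.

3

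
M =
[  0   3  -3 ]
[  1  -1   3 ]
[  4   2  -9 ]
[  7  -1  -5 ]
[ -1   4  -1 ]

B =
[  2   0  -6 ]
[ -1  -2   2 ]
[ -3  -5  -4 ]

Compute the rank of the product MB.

3

First compute MB:
[[  6,   9,  18],
 [ -6, -13, -20],
 [ 33,  41,  16],
 [ 30,  27, -24],
 [ -3,  -3,  18]]
Now row reduce the product.
R2 ← R2 + R1: [0, -4, -2]
R3 ← R3 − (11/2)·R1: [0, -17/2, -83]
R4 ← R4 − (5)·R1: [0, -18, -114]
R5 ← R5 + (1/2)·R1: [0, 3/2, 27]
R3 ← R3 − (17/8)·R2: [0, 0, -315/4]
R4 ← R4 − (9/2)·R2: [0, 0, -105]
R5 ← R5 + (3/8)·R2: [0, 0, 105/4]
R4 ← R4 − (4/3)·R3: [0, 0, 0]
R5 ← R5 + (1/3)·R3: [0, 0, 0]
3 nonzero rows, so rank(MB) = 3.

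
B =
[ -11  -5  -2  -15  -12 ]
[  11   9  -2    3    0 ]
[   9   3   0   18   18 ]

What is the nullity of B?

2

Row reduce to echelon form.
R2 ← R2 + R1: [0, 4, -4, -12, -12]
R3 ← R3 + (9/11)·R1: [0, -12/11, -18/11, 63/11, 90/11]
R3 ← R3 + (3/11)·R2: [0, 0, -30/11, 27/11, 54/11]
3 nonzero rows, so rank(B) = 3.
B has 5 columns; by rank–nullity, nullity = 5 − 3 = 2.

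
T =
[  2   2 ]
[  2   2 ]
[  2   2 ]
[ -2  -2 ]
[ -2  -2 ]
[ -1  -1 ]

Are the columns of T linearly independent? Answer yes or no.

no

Row reduce T to echelon form.
R2 ← R2 − R1: [0, 0]
R3 ← R3 − R1: [0, 0]
R4 ← R4 + R1: [0, 0]
R5 ← R5 + R1: [0, 0]
R6 ← R6 + (1/2)·R1: [0, 0]
1 pivot among 2 columns.
Only 1 < 2 pivot columns, so the columns are linearly dependent.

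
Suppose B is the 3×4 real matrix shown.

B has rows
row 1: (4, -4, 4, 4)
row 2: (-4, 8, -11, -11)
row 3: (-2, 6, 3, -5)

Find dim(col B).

3

Row reduce to echelon form.
R2 ← R2 + R1: [0, 4, -7, -7]
R3 ← R3 + (1/2)·R1: [0, 4, 5, -3]
R3 ← R3 − R2: [0, 0, 12, 4]
Echelon form has 3 nonzero rows, so rank(B) = 3.
The column space has dimension equal to the rank: 3.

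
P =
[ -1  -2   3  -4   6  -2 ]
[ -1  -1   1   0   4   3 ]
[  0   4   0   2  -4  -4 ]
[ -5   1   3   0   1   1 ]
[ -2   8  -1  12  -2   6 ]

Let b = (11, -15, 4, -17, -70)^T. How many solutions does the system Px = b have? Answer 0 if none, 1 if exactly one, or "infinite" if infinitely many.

infinite

Row reduce the augmented matrix [P | b].
R2 ← R2 − R1: [0, 1, -2, 4, -2, 5, -26]
R4 ← R4 − (5)·R1: [0, 11, -12, 20, -29, 11, -72]
R5 ← R5 − (2)·R1: [0, 12, -7, 20, -14, 10, -92]
R3 ← R3 − (4)·R2: [0, 0, 8, -14, 4, -24, 108]
R4 ← R4 − (11)·R2: [0, 0, 10, -24, -7, -44, 214]
R5 ← R5 − (12)·R2: [0, 0, 17, -28, 10, -50, 220]
R4 ← R4 − (5/4)·R3: [0, 0, 0, -13/2, -12, -14, 79]
R5 ← R5 − (17/8)·R3: [0, 0, 0, 7/4, 3/2, 1, -19/2]
R5 ← R5 + (7/26)·R4: [0, 0, 0, 0, -45/26, -36/13, 153/13]
The echelon form has 5 nonzero rows, and every pivot lies in the first 6 columns, so rank(P) = rank([P|b]) = 5.
The system is consistent.
rank = 5 < 6 unknowns, so there are infinitely many solutions.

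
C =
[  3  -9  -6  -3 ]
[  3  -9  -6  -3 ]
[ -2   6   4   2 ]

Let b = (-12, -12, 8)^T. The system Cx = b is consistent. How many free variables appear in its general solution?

3

Row reduce the augmented matrix [C | b].
R2 ← R2 − R1: [0, 0, 0, 0, 0]
R3 ← R3 + (2/3)·R1: [0, 0, 0, 0, 0]
The echelon form has 1 nonzero rows, and every pivot lies in the first 4 columns, so rank(C) = rank([C|b]) = 1.
The system is consistent.
Free variables = (unknowns) − (rank) = 4 − 1 = 3.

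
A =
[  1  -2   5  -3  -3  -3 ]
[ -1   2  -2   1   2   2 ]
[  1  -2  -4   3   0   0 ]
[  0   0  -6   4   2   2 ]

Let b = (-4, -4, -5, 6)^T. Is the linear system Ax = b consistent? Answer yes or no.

no

Row reduce the augmented matrix [A | b].
R2 ← R2 + R1: [0, 0, 3, -2, -1, -1, -8]
R3 ← R3 − R1: [0, 0, -9, 6, 3, 3, -1]
R3 ← R3 + (3)·R2: [0, 0, 0, 0, 0, 0, -25]
R4 ← R4 + (2)·R2: [0, 0, 0, 0, 0, 0, -10]
R4 ← R4 − (2/5)·R3: [0, 0, 0, 0, 0, 0, 0]
The echelon form has 3 nonzero rows; the last pivot sits in the augmented column, so rank(A) = 2 but rank([A|b]) = 3.
Since the ranks differ, the system is inconsistent.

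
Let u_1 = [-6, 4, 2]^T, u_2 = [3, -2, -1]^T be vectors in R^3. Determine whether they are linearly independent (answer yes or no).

no

Form the matrix with these vectors as rows and row reduce.
R2 ← R2 + (1/2)·R1: [0, 0, 0]
1 nonzero row, so the 2 vectors span a space of dimension 1.
Since 1 < 2, the vectors are linearly dependent.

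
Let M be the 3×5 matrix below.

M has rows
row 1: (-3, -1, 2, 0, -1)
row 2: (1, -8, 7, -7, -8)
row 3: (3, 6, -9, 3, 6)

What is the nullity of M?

2

Row reduce to echelon form.
R2 ← R2 + (1/3)·R1: [0, -25/3, 23/3, -7, -25/3]
R3 ← R3 + R1: [0, 5, -7, 3, 5]
R3 ← R3 + (3/5)·R2: [0, 0, -12/5, -6/5, 0]
3 nonzero rows, so rank(M) = 3.
M has 5 columns; by rank–nullity, nullity = 5 − 3 = 2.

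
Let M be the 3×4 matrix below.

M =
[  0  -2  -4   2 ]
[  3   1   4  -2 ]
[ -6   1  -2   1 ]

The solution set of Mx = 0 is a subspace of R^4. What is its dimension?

2

Row reduce to echelon form.
Swap R1 ↔ R2
R3 ← R3 + (2)·R1: [0, 3, 6, -3]
R3 ← R3 + (3/2)·R2: [0, 0, 0, 0]
2 nonzero rows, so rank(M) = 2.
M has 4 columns; by rank–nullity, nullity = 4 − 2 = 2.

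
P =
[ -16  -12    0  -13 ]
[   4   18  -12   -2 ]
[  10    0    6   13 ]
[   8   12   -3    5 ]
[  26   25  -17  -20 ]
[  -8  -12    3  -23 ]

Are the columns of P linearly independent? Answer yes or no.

Row reduce P to echelon form.
R2 ← R2 + (1/4)·R1: [0, 15, -12, -21/4]
R3 ← R3 + (5/8)·R1: [0, -15/2, 6, 39/8]
R4 ← R4 + (1/2)·R1: [0, 6, -3, -3/2]
R5 ← R5 + (13/8)·R1: [0, 11/2, -17, -329/8]
R6 ← R6 − (1/2)·R1: [0, -6, 3, -33/2]
R3 ← R3 + (1/2)·R2: [0, 0, 0, 9/4]
R4 ← R4 − (2/5)·R2: [0, 0, 9/5, 3/5]
R5 ← R5 − (11/30)·R2: [0, 0, -63/5, -196/5]
R6 ← R6 + (2/5)·R2: [0, 0, -9/5, -93/5]
Swap R3 ↔ R4
R5 ← R5 + (7)·R3: [0, 0, 0, -35]
R6 ← R6 + R3: [0, 0, 0, -18]
R5 ← R5 + (140/9)·R4: [0, 0, 0, 0]
R6 ← R6 + (8)·R4: [0, 0, 0, 0]
4 pivots among 4 columns.
Every column is a pivot column, so the columns are linearly independent.

yes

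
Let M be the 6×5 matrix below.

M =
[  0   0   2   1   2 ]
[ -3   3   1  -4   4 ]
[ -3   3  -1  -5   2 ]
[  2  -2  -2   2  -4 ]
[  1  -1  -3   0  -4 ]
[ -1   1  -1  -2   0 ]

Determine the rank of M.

2

Row reduce to echelon form.
Swap R1 ↔ R2
R3 ← R3 − R1: [0, 0, -2, -1, -2]
R4 ← R4 + (2/3)·R1: [0, 0, -4/3, -2/3, -4/3]
R5 ← R5 + (1/3)·R1: [0, 0, -8/3, -4/3, -8/3]
R6 ← R6 − (1/3)·R1: [0, 0, -4/3, -2/3, -4/3]
R3 ← R3 + R2: [0, 0, 0, 0, 0]
R4 ← R4 + (2/3)·R2: [0, 0, 0, 0, 0]
R5 ← R5 + (4/3)·R2: [0, 0, 0, 0, 0]
R6 ← R6 + (2/3)·R2: [0, 0, 0, 0, 0]
Echelon form has 2 nonzero rows, so rank(M) = 2.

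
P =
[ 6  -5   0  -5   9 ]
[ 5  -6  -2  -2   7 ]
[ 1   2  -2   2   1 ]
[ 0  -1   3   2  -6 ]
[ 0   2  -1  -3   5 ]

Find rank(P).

Row reduce to echelon form.
R2 ← R2 − (5/6)·R1: [0, -11/6, -2, 13/6, -1/2]
R3 ← R3 − (1/6)·R1: [0, 17/6, -2, 17/6, -1/2]
R3 ← R3 + (17/11)·R2: [0, 0, -56/11, 68/11, -14/11]
R4 ← R4 − (6/11)·R2: [0, 0, 45/11, 9/11, -63/11]
R5 ← R5 + (12/11)·R2: [0, 0, -35/11, -7/11, 49/11]
R4 ← R4 + (45/56)·R3: [0, 0, 0, 81/14, -27/4]
R5 ← R5 − (5/8)·R3: [0, 0, 0, -9/2, 21/4]
R5 ← R5 + (7/9)·R4: [0, 0, 0, 0, 0]
Echelon form has 4 nonzero rows, so rank(P) = 4.

4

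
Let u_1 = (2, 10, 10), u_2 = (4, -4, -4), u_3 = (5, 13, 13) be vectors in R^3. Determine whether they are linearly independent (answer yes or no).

Form the matrix with these vectors as rows and row reduce.
R2 ← R2 − (2)·R1: [0, -24, -24]
R3 ← R3 − (5/2)·R1: [0, -12, -12]
R3 ← R3 − (1/2)·R2: [0, 0, 0]
2 nonzero rows, so the 3 vectors span a space of dimension 2.
Since 2 < 3, the vectors are linearly dependent.

no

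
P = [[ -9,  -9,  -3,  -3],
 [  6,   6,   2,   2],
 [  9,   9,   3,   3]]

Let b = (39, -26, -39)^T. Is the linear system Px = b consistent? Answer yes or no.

Row reduce the augmented matrix [P | b].
R2 ← R2 + (2/3)·R1: [0, 0, 0, 0, 0]
R3 ← R3 + R1: [0, 0, 0, 0, 0]
The echelon form has 1 nonzero rows, and every pivot lies in the first 4 columns, so rank(P) = rank([P|b]) = 1.
The system is consistent.

yes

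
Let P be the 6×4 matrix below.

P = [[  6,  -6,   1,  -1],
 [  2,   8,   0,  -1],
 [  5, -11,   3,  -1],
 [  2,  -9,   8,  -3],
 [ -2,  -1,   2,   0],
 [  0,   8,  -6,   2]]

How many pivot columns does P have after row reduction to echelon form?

4

Row reduce to echelon form.
R2 ← R2 − (1/3)·R1: [0, 10, -1/3, -2/3]
R3 ← R3 − (5/6)·R1: [0, -6, 13/6, -1/6]
R4 ← R4 − (1/3)·R1: [0, -7, 23/3, -8/3]
R5 ← R5 + (1/3)·R1: [0, -3, 7/3, -1/3]
R3 ← R3 + (3/5)·R2: [0, 0, 59/30, -17/30]
R4 ← R4 + (7/10)·R2: [0, 0, 223/30, -47/15]
R5 ← R5 + (3/10)·R2: [0, 0, 67/30, -8/15]
R6 ← R6 − (4/5)·R2: [0, 0, -86/15, 38/15]
R4 ← R4 − (223/59)·R3: [0, 0, 0, -117/118]
R5 ← R5 − (67/59)·R3: [0, 0, 0, 13/118]
R6 ← R6 + (172/59)·R3: [0, 0, 0, 52/59]
R5 ← R5 + (1/9)·R4: [0, 0, 0, 0]
R6 ← R6 + (8/9)·R4: [0, 0, 0, 0]
Echelon form has 4 nonzero rows, so rank(P) = 4.
Each nonzero row contributes one pivot column: 4 pivot columns.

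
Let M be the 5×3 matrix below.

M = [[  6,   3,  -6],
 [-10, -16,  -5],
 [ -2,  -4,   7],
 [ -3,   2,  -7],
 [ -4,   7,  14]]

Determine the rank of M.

Row reduce to echelon form.
R2 ← R2 + (5/3)·R1: [0, -11, -15]
R3 ← R3 + (1/3)·R1: [0, -3, 5]
R4 ← R4 + (1/2)·R1: [0, 7/2, -10]
R5 ← R5 + (2/3)·R1: [0, 9, 10]
R3 ← R3 − (3/11)·R2: [0, 0, 100/11]
R4 ← R4 + (7/22)·R2: [0, 0, -325/22]
R5 ← R5 + (9/11)·R2: [0, 0, -25/11]
R4 ← R4 + (13/8)·R3: [0, 0, 0]
R5 ← R5 + (1/4)·R3: [0, 0, 0]
Echelon form has 3 nonzero rows, so rank(M) = 3.

3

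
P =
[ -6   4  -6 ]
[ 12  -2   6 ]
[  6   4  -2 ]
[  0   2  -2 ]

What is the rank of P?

2

Row reduce to echelon form.
R2 ← R2 + (2)·R1: [0, 6, -6]
R3 ← R3 + R1: [0, 8, -8]
R3 ← R3 − (4/3)·R2: [0, 0, 0]
R4 ← R4 − (1/3)·R2: [0, 0, 0]
Echelon form has 2 nonzero rows, so rank(P) = 2.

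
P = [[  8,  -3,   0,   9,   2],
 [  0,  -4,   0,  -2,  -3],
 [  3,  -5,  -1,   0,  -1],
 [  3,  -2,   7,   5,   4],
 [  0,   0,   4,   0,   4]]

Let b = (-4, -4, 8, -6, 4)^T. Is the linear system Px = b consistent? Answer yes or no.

no

Row reduce the augmented matrix [P | b].
R3 ← R3 − (3/8)·R1: [0, -31/8, -1, -27/8, -7/4, 19/2]
R4 ← R4 − (3/8)·R1: [0, -7/8, 7, 13/8, 13/4, -9/2]
R3 ← R3 − (31/32)·R2: [0, 0, -1, -23/16, 37/32, 107/8]
R4 ← R4 − (7/32)·R2: [0, 0, 7, 33/16, 125/32, -29/8]
R4 ← R4 + (7)·R3: [0, 0, 0, -8, 12, 90]
R5 ← R5 + (4)·R3: [0, 0, 0, -23/4, 69/8, 115/2]
R5 ← R5 − (23/32)·R4: [0, 0, 0, 0, 0, -115/16]
The echelon form has 5 nonzero rows; the last pivot sits in the augmented column, so rank(P) = 4 but rank([P|b]) = 5.
Since the ranks differ, the system is inconsistent.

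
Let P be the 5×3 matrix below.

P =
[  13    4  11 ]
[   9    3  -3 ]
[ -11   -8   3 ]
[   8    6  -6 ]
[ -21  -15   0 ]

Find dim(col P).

Row reduce to echelon form.
R2 ← R2 − (9/13)·R1: [0, 3/13, -138/13]
R3 ← R3 + (11/13)·R1: [0, -60/13, 160/13]
R4 ← R4 − (8/13)·R1: [0, 46/13, -166/13]
R5 ← R5 + (21/13)·R1: [0, -111/13, 231/13]
R3 ← R3 + (20)·R2: [0, 0, -200]
R4 ← R4 − (46/3)·R2: [0, 0, 150]
R5 ← R5 + (37)·R2: [0, 0, -375]
R4 ← R4 + (3/4)·R3: [0, 0, 0]
R5 ← R5 − (15/8)·R3: [0, 0, 0]
Echelon form has 3 nonzero rows, so rank(P) = 3.
The column space has dimension equal to the rank: 3.

3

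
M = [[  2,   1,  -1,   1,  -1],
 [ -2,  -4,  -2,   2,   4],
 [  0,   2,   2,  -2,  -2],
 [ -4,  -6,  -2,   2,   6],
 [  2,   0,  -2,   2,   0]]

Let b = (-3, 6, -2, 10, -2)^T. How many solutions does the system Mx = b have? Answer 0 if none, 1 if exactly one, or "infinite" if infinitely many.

Row reduce the augmented matrix [M | b].
R2 ← R2 + R1: [0, -3, -3, 3, 3, 3]
R4 ← R4 + (2)·R1: [0, -4, -4, 4, 4, 4]
R5 ← R5 − R1: [0, -1, -1, 1, 1, 1]
R3 ← R3 + (2/3)·R2: [0, 0, 0, 0, 0, 0]
R4 ← R4 − (4/3)·R2: [0, 0, 0, 0, 0, 0]
R5 ← R5 − (1/3)·R2: [0, 0, 0, 0, 0, 0]
The echelon form has 2 nonzero rows, and every pivot lies in the first 5 columns, so rank(M) = rank([M|b]) = 2.
The system is consistent.
rank = 2 < 5 unknowns, so there are infinitely many solutions.

infinite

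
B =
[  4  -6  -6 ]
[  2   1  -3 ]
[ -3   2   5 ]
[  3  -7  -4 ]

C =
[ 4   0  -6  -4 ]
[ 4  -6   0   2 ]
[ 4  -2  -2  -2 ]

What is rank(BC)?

First compute BC:
[[-32,  48, -12, -16],
 [  0,   0,  -6,   0],
 [ 16, -22,   8,   6],
 [-32,  50, -10, -18]]
Now row reduce the product.
R3 ← R3 + (1/2)·R1: [0, 2, 2, -2]
R4 ← R4 − R1: [0, 2, 2, -2]
Swap R2 ↔ R3
R4 ← R4 − R2: [0, 0, 0, 0]
3 nonzero rows, so rank(BC) = 3.

3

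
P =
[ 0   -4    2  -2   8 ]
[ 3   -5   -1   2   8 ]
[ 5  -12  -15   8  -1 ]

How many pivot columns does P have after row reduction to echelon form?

3

Row reduce to echelon form.
Swap R1 ↔ R2
R3 ← R3 − (5/3)·R1: [0, -11/3, -40/3, 14/3, -43/3]
R3 ← R3 − (11/12)·R2: [0, 0, -91/6, 13/2, -65/3]
Echelon form has 3 nonzero rows, so rank(P) = 3.
Each nonzero row contributes one pivot column: 3 pivot columns.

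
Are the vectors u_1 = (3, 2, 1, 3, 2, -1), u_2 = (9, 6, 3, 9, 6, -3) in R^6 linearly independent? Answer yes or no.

no

Form the matrix with these vectors as rows and row reduce.
R2 ← R2 − (3)·R1: [0, 0, 0, 0, 0, 0]
1 nonzero row, so the 2 vectors span a space of dimension 1.
Since 1 < 2, the vectors are linearly dependent.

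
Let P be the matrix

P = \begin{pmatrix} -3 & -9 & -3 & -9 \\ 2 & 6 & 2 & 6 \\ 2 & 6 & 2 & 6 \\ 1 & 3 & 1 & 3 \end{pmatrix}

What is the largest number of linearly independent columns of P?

1

Row reduce to echelon form.
R2 ← R2 + (2/3)·R1: [0, 0, 0, 0]
R3 ← R3 + (2/3)·R1: [0, 0, 0, 0]
R4 ← R4 + (1/3)·R1: [0, 0, 0, 0]
Echelon form has 1 nonzero row, so rank(P) = 1.
The rank gives the maximum number of linearly independent columns: 1.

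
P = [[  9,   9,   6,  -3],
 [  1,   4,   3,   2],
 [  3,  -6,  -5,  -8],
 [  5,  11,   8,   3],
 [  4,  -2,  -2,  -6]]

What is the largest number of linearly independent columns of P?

Row reduce to echelon form.
R2 ← R2 − (1/9)·R1: [0, 3, 7/3, 7/3]
R3 ← R3 − (1/3)·R1: [0, -9, -7, -7]
R4 ← R4 − (5/9)·R1: [0, 6, 14/3, 14/3]
R5 ← R5 − (4/9)·R1: [0, -6, -14/3, -14/3]
R3 ← R3 + (3)·R2: [0, 0, 0, 0]
R4 ← R4 − (2)·R2: [0, 0, 0, 0]
R5 ← R5 + (2)·R2: [0, 0, 0, 0]
Echelon form has 2 nonzero rows, so rank(P) = 2.
The rank gives the maximum number of linearly independent columns: 2.

2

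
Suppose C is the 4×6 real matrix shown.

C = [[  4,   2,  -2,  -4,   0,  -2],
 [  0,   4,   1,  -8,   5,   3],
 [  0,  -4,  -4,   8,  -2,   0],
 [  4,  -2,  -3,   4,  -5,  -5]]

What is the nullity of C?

3

Row reduce to echelon form.
R4 ← R4 − R1: [0, -4, -1, 8, -5, -3]
R3 ← R3 + R2: [0, 0, -3, 0, 3, 3]
R4 ← R4 + R2: [0, 0, 0, 0, 0, 0]
3 nonzero rows, so rank(C) = 3.
C has 6 columns; by rank–nullity, nullity = 6 − 3 = 3.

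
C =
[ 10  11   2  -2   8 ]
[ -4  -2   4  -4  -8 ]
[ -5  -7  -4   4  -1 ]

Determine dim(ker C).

3

Row reduce to echelon form.
R2 ← R2 + (2/5)·R1: [0, 12/5, 24/5, -24/5, -24/5]
R3 ← R3 + (1/2)·R1: [0, -3/2, -3, 3, 3]
R3 ← R3 + (5/8)·R2: [0, 0, 0, 0, 0]
2 nonzero rows, so rank(C) = 2.
C has 5 columns; by rank–nullity, nullity = 5 − 2 = 3.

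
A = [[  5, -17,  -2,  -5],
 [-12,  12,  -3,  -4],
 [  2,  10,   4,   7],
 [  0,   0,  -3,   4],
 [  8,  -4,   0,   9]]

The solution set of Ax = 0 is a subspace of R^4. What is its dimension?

Row reduce to echelon form.
R2 ← R2 + (12/5)·R1: [0, -144/5, -39/5, -16]
R3 ← R3 − (2/5)·R1: [0, 84/5, 24/5, 9]
R5 ← R5 − (8/5)·R1: [0, 116/5, 16/5, 17]
R3 ← R3 + (7/12)·R2: [0, 0, 1/4, -1/3]
R5 ← R5 + (29/36)·R2: [0, 0, -37/12, 37/9]
R4 ← R4 + (12)·R3: [0, 0, 0, 0]
R5 ← R5 + (37/3)·R3: [0, 0, 0, 0]
3 nonzero rows, so rank(A) = 3.
A has 4 columns; by rank–nullity, nullity = 4 − 3 = 1.

1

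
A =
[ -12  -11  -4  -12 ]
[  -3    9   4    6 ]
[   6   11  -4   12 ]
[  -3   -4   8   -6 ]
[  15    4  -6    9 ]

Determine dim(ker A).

1

Row reduce to echelon form.
R2 ← R2 − (1/4)·R1: [0, 47/4, 5, 9]
R3 ← R3 + (1/2)·R1: [0, 11/2, -6, 6]
R4 ← R4 − (1/4)·R1: [0, -5/4, 9, -3]
R5 ← R5 + (5/4)·R1: [0, -39/4, -11, -6]
R3 ← R3 − (22/47)·R2: [0, 0, -392/47, 84/47]
R4 ← R4 + (5/47)·R2: [0, 0, 448/47, -96/47]
R5 ← R5 + (39/47)·R2: [0, 0, -322/47, 69/47]
R4 ← R4 + (8/7)·R3: [0, 0, 0, 0]
R5 ← R5 − (23/28)·R3: [0, 0, 0, 0]
3 nonzero rows, so rank(A) = 3.
A has 4 columns; by rank–nullity, nullity = 4 − 3 = 1.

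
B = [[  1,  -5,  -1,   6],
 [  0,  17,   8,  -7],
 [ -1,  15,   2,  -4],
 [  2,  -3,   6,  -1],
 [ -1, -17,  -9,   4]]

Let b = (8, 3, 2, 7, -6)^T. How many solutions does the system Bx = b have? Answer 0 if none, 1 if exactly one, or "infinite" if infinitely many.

Row reduce the augmented matrix [B | b].
R3 ← R3 + R1: [0, 10, 1, 2, 10]
R4 ← R4 − (2)·R1: [0, 7, 8, -13, -9]
R5 ← R5 + R1: [0, -22, -10, 10, 2]
R3 ← R3 − (10/17)·R2: [0, 0, -63/17, 104/17, 140/17]
R4 ← R4 − (7/17)·R2: [0, 0, 80/17, -172/17, -174/17]
R5 ← R5 + (22/17)·R2: [0, 0, 6/17, 16/17, 100/17]
R4 ← R4 + (80/63)·R3: [0, 0, 0, -148/63, 2/9]
R5 ← R5 + (2/21)·R3: [0, 0, 0, 32/21, 20/3]
R5 ← R5 + (24/37)·R4: [0, 0, 0, 0, 252/37]
The echelon form has 5 nonzero rows; the last pivot sits in the augmented column, so rank(B) = 4 but rank([B|b]) = 5.
Since the ranks differ, the system is inconsistent.
It has no solutions.

0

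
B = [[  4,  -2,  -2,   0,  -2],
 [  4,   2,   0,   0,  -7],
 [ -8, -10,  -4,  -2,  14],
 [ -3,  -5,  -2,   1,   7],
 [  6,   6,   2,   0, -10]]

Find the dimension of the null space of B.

Row reduce to echelon form.
R2 ← R2 − R1: [0, 4, 2, 0, -5]
R3 ← R3 + (2)·R1: [0, -14, -8, -2, 10]
R4 ← R4 + (3/4)·R1: [0, -13/2, -7/2, 1, 11/2]
R5 ← R5 − (3/2)·R1: [0, 9, 5, 0, -7]
R3 ← R3 + (7/2)·R2: [0, 0, -1, -2, -15/2]
R4 ← R4 + (13/8)·R2: [0, 0, -1/4, 1, -21/8]
R5 ← R5 − (9/4)·R2: [0, 0, 1/2, 0, 17/4]
R4 ← R4 − (1/4)·R3: [0, 0, 0, 3/2, -3/4]
R5 ← R5 + (1/2)·R3: [0, 0, 0, -1, 1/2]
R5 ← R5 + (2/3)·R4: [0, 0, 0, 0, 0]
4 nonzero rows, so rank(B) = 4.
B has 5 columns; by rank–nullity, nullity = 5 − 4 = 1.

1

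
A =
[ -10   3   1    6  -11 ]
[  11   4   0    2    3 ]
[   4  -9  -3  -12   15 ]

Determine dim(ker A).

2

Row reduce to echelon form.
R2 ← R2 + (11/10)·R1: [0, 73/10, 11/10, 43/5, -91/10]
R3 ← R3 + (2/5)·R1: [0, -39/5, -13/5, -48/5, 53/5]
R3 ← R3 + (78/73)·R2: [0, 0, -104/73, -30/73, 64/73]
3 nonzero rows, so rank(A) = 3.
A has 5 columns; by rank–nullity, nullity = 5 − 3 = 2.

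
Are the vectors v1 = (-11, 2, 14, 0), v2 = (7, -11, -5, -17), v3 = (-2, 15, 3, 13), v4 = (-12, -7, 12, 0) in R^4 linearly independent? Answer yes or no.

yes

Form the matrix with these vectors as rows and row reduce.
R2 ← R2 + (7/11)·R1: [0, -107/11, 43/11, -17]
R3 ← R3 − (2/11)·R1: [0, 161/11, 5/11, 13]
R4 ← R4 − (12/11)·R1: [0, -101/11, -36/11, 0]
R3 ← R3 + (161/107)·R2: [0, 0, 678/107, -1346/107]
R4 ← R4 − (101/107)·R2: [0, 0, -745/107, 1717/107]
R4 ← R4 + (745/678)·R3: [0, 0, 0, 754/339]
4 nonzero rows, so the 4 vectors span a space of dimension 4.
Since 4 = 4, the vectors are linearly independent.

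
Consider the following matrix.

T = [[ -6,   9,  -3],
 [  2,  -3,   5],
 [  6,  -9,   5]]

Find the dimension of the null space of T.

1

Row reduce to echelon form.
R2 ← R2 + (1/3)·R1: [0, 0, 4]
R3 ← R3 + R1: [0, 0, 2]
R3 ← R3 − (1/2)·R2: [0, 0, 0]
2 nonzero rows, so rank(T) = 2.
T has 3 columns; by rank–nullity, nullity = 3 − 2 = 1.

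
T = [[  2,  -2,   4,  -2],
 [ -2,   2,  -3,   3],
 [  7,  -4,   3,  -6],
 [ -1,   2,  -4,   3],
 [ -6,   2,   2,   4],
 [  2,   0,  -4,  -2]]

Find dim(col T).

Row reduce to echelon form.
R2 ← R2 + R1: [0, 0, 1, 1]
R3 ← R3 − (7/2)·R1: [0, 3, -11, 1]
R4 ← R4 + (1/2)·R1: [0, 1, -2, 2]
R5 ← R5 + (3)·R1: [0, -4, 14, -2]
R6 ← R6 − R1: [0, 2, -8, 0]
Swap R2 ↔ R3
R4 ← R4 − (1/3)·R2: [0, 0, 5/3, 5/3]
R5 ← R5 + (4/3)·R2: [0, 0, -2/3, -2/3]
R6 ← R6 − (2/3)·R2: [0, 0, -2/3, -2/3]
R4 ← R4 − (5/3)·R3: [0, 0, 0, 0]
R5 ← R5 + (2/3)·R3: [0, 0, 0, 0]
R6 ← R6 + (2/3)·R3: [0, 0, 0, 0]
Echelon form has 3 nonzero rows, so rank(T) = 3.
The column space has dimension equal to the rank: 3.

3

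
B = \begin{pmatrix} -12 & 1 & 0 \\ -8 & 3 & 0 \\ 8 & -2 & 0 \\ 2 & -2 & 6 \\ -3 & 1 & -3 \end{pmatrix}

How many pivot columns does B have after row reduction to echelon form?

Row reduce to echelon form.
R2 ← R2 − (2/3)·R1: [0, 7/3, 0]
R3 ← R3 + (2/3)·R1: [0, -4/3, 0]
R4 ← R4 + (1/6)·R1: [0, -11/6, 6]
R5 ← R5 − (1/4)·R1: [0, 3/4, -3]
R3 ← R3 + (4/7)·R2: [0, 0, 0]
R4 ← R4 + (11/14)·R2: [0, 0, 6]
R5 ← R5 − (9/28)·R2: [0, 0, -3]
Swap R3 ↔ R4
R5 ← R5 + (1/2)·R3: [0, 0, 0]
Echelon form has 3 nonzero rows, so rank(B) = 3.
Each nonzero row contributes one pivot column: 3 pivot columns.

3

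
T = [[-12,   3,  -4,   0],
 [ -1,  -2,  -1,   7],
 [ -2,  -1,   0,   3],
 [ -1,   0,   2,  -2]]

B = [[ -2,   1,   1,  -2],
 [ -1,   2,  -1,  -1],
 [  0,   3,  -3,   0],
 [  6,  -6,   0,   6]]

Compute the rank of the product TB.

First compute TB:
[[ 21, -18,  -3,  21],
 [ 46, -50,   4,  46],
 [ 23, -22,  -1,  23],
 [-10,  17,  -7, -10]]
Now row reduce the product.
R2 ← R2 − (46/21)·R1: [0, -74/7, 74/7, 0]
R3 ← R3 − (23/21)·R1: [0, -16/7, 16/7, 0]
R4 ← R4 + (10/21)·R1: [0, 59/7, -59/7, 0]
R3 ← R3 − (8/37)·R2: [0, 0, 0, 0]
R4 ← R4 + (59/74)·R2: [0, 0, 0, 0]
2 nonzero rows, so rank(TB) = 2.

2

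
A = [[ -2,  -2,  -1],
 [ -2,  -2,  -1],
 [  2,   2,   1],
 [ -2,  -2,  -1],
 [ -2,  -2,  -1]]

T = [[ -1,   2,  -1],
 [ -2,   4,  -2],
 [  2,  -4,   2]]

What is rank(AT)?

First compute AT:
[[  4,  -8,   4],
 [  4,  -8,   4],
 [ -4,   8,  -4],
 [  4,  -8,   4],
 [  4,  -8,   4]]
Now row reduce the product.
R2 ← R2 − R1: [0, 0, 0]
R3 ← R3 + R1: [0, 0, 0]
R4 ← R4 − R1: [0, 0, 0]
R5 ← R5 − R1: [0, 0, 0]
1 nonzero row, so rank(AT) = 1.

1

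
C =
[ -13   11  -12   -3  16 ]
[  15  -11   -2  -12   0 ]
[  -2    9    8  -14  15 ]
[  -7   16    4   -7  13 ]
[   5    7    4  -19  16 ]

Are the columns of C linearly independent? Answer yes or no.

yes

Row reduce C to echelon form.
R2 ← R2 + (15/13)·R1: [0, 22/13, -206/13, -201/13, 240/13]
R3 ← R3 − (2/13)·R1: [0, 95/13, 128/13, -176/13, 163/13]
R4 ← R4 − (7/13)·R1: [0, 131/13, 136/13, -70/13, 57/13]
R5 ← R5 + (5/13)·R1: [0, 146/13, -8/13, -262/13, 288/13]
R3 ← R3 − (95/22)·R2: [0, 0, 861/11, 1171/22, -739/11]
R4 ← R4 − (131/22)·R2: [0, 0, 1153/11, 1907/22, -1161/11]
R5 ← R5 − (73/11)·R2: [0, 0, 1150/11, 907/11, -1104/11]
R4 ← R4 − (1153/861)·R3: [0, 0, 0, 13262/861, -13414/861]
R5 ← R5 − (1150/861)·R3: [0, 0, 0, 9782/861, -9154/861]
R5 ← R5 − (4891/6631)·R4: [0, 0, 0, 0, 300/349]
5 pivots among 5 columns.
Every column is a pivot column, so the columns are linearly independent.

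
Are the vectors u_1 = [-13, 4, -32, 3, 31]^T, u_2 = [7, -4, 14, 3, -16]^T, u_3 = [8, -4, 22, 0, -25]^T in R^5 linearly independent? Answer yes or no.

Form the matrix with these vectors as rows and row reduce.
R2 ← R2 + (7/13)·R1: [0, -24/13, -42/13, 60/13, 9/13]
R3 ← R3 + (8/13)·R1: [0, -20/13, 30/13, 24/13, -77/13]
R3 ← R3 − (5/6)·R2: [0, 0, 5, -2, -13/2]
3 nonzero rows, so the 3 vectors span a space of dimension 3.
Since 3 = 3, the vectors are linearly independent.

yes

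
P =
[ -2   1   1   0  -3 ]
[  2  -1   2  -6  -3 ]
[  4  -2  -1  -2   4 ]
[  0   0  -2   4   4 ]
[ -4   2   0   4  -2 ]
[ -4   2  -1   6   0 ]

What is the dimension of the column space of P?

2

Row reduce to echelon form.
R2 ← R2 + R1: [0, 0, 3, -6, -6]
R3 ← R3 + (2)·R1: [0, 0, 1, -2, -2]
R5 ← R5 − (2)·R1: [0, 0, -2, 4, 4]
R6 ← R6 − (2)·R1: [0, 0, -3, 6, 6]
R3 ← R3 − (1/3)·R2: [0, 0, 0, 0, 0]
R4 ← R4 + (2/3)·R2: [0, 0, 0, 0, 0]
R5 ← R5 + (2/3)·R2: [0, 0, 0, 0, 0]
R6 ← R6 + R2: [0, 0, 0, 0, 0]
Echelon form has 2 nonzero rows, so rank(P) = 2.
The column space has dimension equal to the rank: 2.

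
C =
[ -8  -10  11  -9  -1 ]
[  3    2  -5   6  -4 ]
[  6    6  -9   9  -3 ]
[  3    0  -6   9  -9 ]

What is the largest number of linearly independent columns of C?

2

Row reduce to echelon form.
R2 ← R2 + (3/8)·R1: [0, -7/4, -7/8, 21/8, -35/8]
R3 ← R3 + (3/4)·R1: [0, -3/2, -3/4, 9/4, -15/4]
R4 ← R4 + (3/8)·R1: [0, -15/4, -15/8, 45/8, -75/8]
R3 ← R3 − (6/7)·R2: [0, 0, 0, 0, 0]
R4 ← R4 − (15/7)·R2: [0, 0, 0, 0, 0]
Echelon form has 2 nonzero rows, so rank(C) = 2.
The rank gives the maximum number of linearly independent columns: 2.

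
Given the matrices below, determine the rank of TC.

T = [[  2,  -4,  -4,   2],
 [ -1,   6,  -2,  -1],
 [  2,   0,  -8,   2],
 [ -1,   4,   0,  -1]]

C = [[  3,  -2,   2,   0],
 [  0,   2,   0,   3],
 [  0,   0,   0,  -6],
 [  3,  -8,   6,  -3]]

2

First compute TC:
[[ 12, -28,  16,   6],
 [ -6,  22,  -8,  33],
 [ 12, -20,  16,  42],
 [ -6,  18,  -8,  15]]
Now row reduce the product.
R2 ← R2 + (1/2)·R1: [0, 8, 0, 36]
R3 ← R3 − R1: [0, 8, 0, 36]
R4 ← R4 + (1/2)·R1: [0, 4, 0, 18]
R3 ← R3 − R2: [0, 0, 0, 0]
R4 ← R4 − (1/2)·R2: [0, 0, 0, 0]
2 nonzero rows, so rank(TC) = 2.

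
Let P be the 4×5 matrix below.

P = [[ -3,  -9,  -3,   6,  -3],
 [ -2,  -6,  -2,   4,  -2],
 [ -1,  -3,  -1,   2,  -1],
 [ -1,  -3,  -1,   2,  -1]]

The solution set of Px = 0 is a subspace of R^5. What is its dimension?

Row reduce to echelon form.
R2 ← R2 − (2/3)·R1: [0, 0, 0, 0, 0]
R3 ← R3 − (1/3)·R1: [0, 0, 0, 0, 0]
R4 ← R4 − (1/3)·R1: [0, 0, 0, 0, 0]
1 nonzero row, so rank(P) = 1.
P has 5 columns; by rank–nullity, nullity = 5 − 1 = 4.

4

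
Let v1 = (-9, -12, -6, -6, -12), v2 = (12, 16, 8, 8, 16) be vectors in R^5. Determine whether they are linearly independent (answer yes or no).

Form the matrix with these vectors as rows and row reduce.
R2 ← R2 + (4/3)·R1: [0, 0, 0, 0, 0]
1 nonzero row, so the 2 vectors span a space of dimension 1.
Since 1 < 2, the vectors are linearly dependent.

no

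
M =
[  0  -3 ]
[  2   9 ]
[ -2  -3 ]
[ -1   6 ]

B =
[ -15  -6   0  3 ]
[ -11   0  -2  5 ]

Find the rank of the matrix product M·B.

2

First compute MB:
[[ 33,   0,   6, -15],
 [-129, -12, -18,  51],
 [ 63,  12,   6, -21],
 [-51,   6, -12,  27]]
Now row reduce the product.
R2 ← R2 + (43/11)·R1: [0, -12, 60/11, -84/11]
R3 ← R3 − (21/11)·R1: [0, 12, -60/11, 84/11]
R4 ← R4 + (17/11)·R1: [0, 6, -30/11, 42/11]
R3 ← R3 + R2: [0, 0, 0, 0]
R4 ← R4 + (1/2)·R2: [0, 0, 0, 0]
2 nonzero rows, so rank(MB) = 2.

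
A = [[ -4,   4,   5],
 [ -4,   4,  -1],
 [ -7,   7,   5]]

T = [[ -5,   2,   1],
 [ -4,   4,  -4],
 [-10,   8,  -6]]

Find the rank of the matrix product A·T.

First compute AT:
[[-46,  48, -50],
 [ 14,   0, -14],
 [-43,  54, -65]]
Now row reduce the product.
R2 ← R2 + (7/23)·R1: [0, 336/23, -672/23]
R3 ← R3 − (43/46)·R1: [0, 210/23, -420/23]
R3 ← R3 − (5/8)·R2: [0, 0, 0]
2 nonzero rows, so rank(AT) = 2.

2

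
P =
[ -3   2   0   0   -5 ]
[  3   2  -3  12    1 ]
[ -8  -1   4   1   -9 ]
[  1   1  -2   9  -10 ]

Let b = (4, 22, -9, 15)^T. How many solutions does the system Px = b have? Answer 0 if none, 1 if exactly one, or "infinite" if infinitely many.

Row reduce the augmented matrix [P | b].
R2 ← R2 + R1: [0, 4, -3, 12, -4, 26]
R3 ← R3 − (8/3)·R1: [0, -19/3, 4, 1, 13/3, -59/3]
R4 ← R4 + (1/3)·R1: [0, 5/3, -2, 9, -35/3, 49/3]
R3 ← R3 + (19/12)·R2: [0, 0, -3/4, 20, -2, 43/2]
R4 ← R4 − (5/12)·R2: [0, 0, -3/4, 4, -10, 11/2]
R4 ← R4 − R3: [0, 0, 0, -16, -8, -16]
The echelon form has 4 nonzero rows, and every pivot lies in the first 5 columns, so rank(P) = rank([P|b]) = 4.
The system is consistent.
rank = 4 < 5 unknowns, so there are infinitely many solutions.

infinite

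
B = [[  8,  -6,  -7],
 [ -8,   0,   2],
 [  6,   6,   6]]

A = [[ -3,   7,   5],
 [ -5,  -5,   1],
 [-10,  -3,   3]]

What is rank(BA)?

First compute BA:
[[ 76, 107,  13],
 [  4, -62, -34],
 [-108,  -6,  54]]
Now row reduce the product.
R2 ← R2 − (1/19)·R1: [0, -1285/19, -659/19]
R3 ← R3 + (27/19)·R1: [0, 2775/19, 1377/19]
R3 ← R3 + (555/257)·R2: [0, 0, -624/257]
3 nonzero rows, so rank(BA) = 3.

3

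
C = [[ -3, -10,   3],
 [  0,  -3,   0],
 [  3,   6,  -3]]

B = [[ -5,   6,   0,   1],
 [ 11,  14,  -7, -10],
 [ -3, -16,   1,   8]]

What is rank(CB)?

First compute CB:
[[-104, -206,  73, 121],
 [-33, -42,  21,  30],
 [ 60, 150, -45, -81]]
Now row reduce the product.
R2 ← R2 − (33/104)·R1: [0, 1215/52, -225/104, -873/104]
R3 ← R3 + (15/26)·R1: [0, 405/13, -75/26, -291/26]
R3 ← R3 − (4/3)·R2: [0, 0, 0, 0]
2 nonzero rows, so rank(CB) = 2.

2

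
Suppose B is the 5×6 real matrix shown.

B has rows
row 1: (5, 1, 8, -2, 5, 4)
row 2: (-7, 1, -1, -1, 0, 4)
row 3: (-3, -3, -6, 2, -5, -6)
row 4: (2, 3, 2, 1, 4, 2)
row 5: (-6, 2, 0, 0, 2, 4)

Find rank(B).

Row reduce to echelon form.
R2 ← R2 + (7/5)·R1: [0, 12/5, 51/5, -19/5, 7, 48/5]
R3 ← R3 + (3/5)·R1: [0, -12/5, -6/5, 4/5, -2, -18/5]
R4 ← R4 − (2/5)·R1: [0, 13/5, -6/5, 9/5, 2, 2/5]
R5 ← R5 + (6/5)·R1: [0, 16/5, 48/5, -12/5, 8, 44/5]
R3 ← R3 + R2: [0, 0, 9, -3, 5, 6]
R4 ← R4 − (13/12)·R2: [0, 0, -49/4, 71/12, -67/12, -10]
R5 ← R5 − (4/3)·R2: [0, 0, -4, 8/3, -4/3, -4]
R4 ← R4 + (49/36)·R3: [0, 0, 0, 11/6, 11/9, -11/6]
R5 ← R5 + (4/9)·R3: [0, 0, 0, 4/3, 8/9, -4/3]
R5 ← R5 − (8/11)·R4: [0, 0, 0, 0, 0, 0]
Echelon form has 4 nonzero rows, so rank(B) = 4.

4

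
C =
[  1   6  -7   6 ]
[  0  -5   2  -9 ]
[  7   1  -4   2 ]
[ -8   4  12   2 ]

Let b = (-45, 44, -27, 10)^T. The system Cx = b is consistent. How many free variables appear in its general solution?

Row reduce the augmented matrix [C | b].
R3 ← R3 − (7)·R1: [0, -41, 45, -40, 288]
R4 ← R4 + (8)·R1: [0, 52, -44, 50, -350]
R3 ← R3 − (41/5)·R2: [0, 0, 143/5, 169/5, -364/5]
R4 ← R4 + (52/5)·R2: [0, 0, -116/5, -218/5, 538/5]
R4 ← R4 + (116/143)·R3: [0, 0, 0, -178/11, 534/11]
The echelon form has 4 nonzero rows, and every pivot lies in the first 4 columns, so rank(C) = rank([C|b]) = 4.
The system is consistent.
Free variables = (unknowns) − (rank) = 4 − 4 = 0.

0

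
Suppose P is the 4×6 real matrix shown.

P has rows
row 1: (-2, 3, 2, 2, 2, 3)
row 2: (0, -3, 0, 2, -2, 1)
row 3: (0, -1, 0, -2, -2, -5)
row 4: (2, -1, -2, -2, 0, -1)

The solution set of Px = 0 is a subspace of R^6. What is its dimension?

3

Row reduce to echelon form.
R4 ← R4 + R1: [0, 2, 0, 0, 2, 2]
R3 ← R3 − (1/3)·R2: [0, 0, 0, -8/3, -4/3, -16/3]
R4 ← R4 + (2/3)·R2: [0, 0, 0, 4/3, 2/3, 8/3]
R4 ← R4 + (1/2)·R3: [0, 0, 0, 0, 0, 0]
3 nonzero rows, so rank(P) = 3.
P has 6 columns; by rank–nullity, nullity = 6 − 3 = 3.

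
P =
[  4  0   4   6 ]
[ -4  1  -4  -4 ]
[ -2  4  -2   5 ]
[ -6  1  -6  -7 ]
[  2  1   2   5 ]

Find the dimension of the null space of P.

Row reduce to echelon form.
R2 ← R2 + R1: [0, 1, 0, 2]
R3 ← R3 + (1/2)·R1: [0, 4, 0, 8]
R4 ← R4 + (3/2)·R1: [0, 1, 0, 2]
R5 ← R5 − (1/2)·R1: [0, 1, 0, 2]
R3 ← R3 − (4)·R2: [0, 0, 0, 0]
R4 ← R4 − R2: [0, 0, 0, 0]
R5 ← R5 − R2: [0, 0, 0, 0]
2 nonzero rows, so rank(P) = 2.
P has 4 columns; by rank–nullity, nullity = 4 − 2 = 2.

2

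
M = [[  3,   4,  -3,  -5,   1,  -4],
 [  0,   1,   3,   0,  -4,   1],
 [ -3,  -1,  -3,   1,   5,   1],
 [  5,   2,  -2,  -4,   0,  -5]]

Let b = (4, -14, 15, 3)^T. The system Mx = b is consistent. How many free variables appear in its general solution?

Row reduce the augmented matrix [M | b].
R3 ← R3 + R1: [0, 3, -6, -4, 6, -3, 19]
R4 ← R4 − (5/3)·R1: [0, -14/3, 3, 13/3, -5/3, 5/3, -11/3]
R3 ← R3 − (3)·R2: [0, 0, -15, -4, 18, -6, 61]
R4 ← R4 + (14/3)·R2: [0, 0, 17, 13/3, -61/3, 19/3, -69]
R4 ← R4 + (17/15)·R3: [0, 0, 0, -1/5, 1/15, -7/15, 2/15]
The echelon form has 4 nonzero rows, and every pivot lies in the first 6 columns, so rank(M) = rank([M|b]) = 4.
The system is consistent.
Free variables = (unknowns) − (rank) = 6 − 4 = 2.

2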